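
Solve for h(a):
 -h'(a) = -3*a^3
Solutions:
 h(a) = C1 + 3*a^4/4


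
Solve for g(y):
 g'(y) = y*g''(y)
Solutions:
 g(y) = C1 + C2*y^2


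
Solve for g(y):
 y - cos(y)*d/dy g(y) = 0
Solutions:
 g(y) = C1 + Integral(y/cos(y), y)


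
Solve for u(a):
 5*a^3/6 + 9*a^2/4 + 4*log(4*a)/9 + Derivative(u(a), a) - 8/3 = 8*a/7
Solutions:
 u(a) = C1 - 5*a^4/24 - 3*a^3/4 + 4*a^2/7 - 4*a*log(a)/9 - 8*a*log(2)/9 + 28*a/9


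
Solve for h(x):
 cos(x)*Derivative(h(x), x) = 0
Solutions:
 h(x) = C1


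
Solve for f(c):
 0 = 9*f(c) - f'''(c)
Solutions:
 f(c) = C3*exp(3^(2/3)*c) + (C1*sin(3*3^(1/6)*c/2) + C2*cos(3*3^(1/6)*c/2))*exp(-3^(2/3)*c/2)


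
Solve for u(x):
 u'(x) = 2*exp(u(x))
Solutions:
 u(x) = log(-1/(C1 + 2*x))


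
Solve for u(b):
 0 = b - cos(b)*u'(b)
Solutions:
 u(b) = C1 + Integral(b/cos(b), b)


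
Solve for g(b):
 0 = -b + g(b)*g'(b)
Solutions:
 g(b) = -sqrt(C1 + b^2)
 g(b) = sqrt(C1 + b^2)


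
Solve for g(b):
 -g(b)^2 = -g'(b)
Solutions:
 g(b) = -1/(C1 + b)


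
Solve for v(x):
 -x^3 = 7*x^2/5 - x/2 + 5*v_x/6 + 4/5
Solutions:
 v(x) = C1 - 3*x^4/10 - 14*x^3/25 + 3*x^2/10 - 24*x/25


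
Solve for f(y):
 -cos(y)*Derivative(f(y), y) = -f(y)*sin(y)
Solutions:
 f(y) = C1/cos(y)


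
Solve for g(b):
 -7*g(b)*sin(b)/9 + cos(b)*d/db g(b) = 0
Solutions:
 g(b) = C1/cos(b)^(7/9)


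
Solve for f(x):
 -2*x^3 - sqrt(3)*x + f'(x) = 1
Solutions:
 f(x) = C1 + x^4/2 + sqrt(3)*x^2/2 + x


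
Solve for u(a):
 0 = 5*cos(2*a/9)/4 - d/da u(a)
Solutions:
 u(a) = C1 + 45*sin(2*a/9)/8


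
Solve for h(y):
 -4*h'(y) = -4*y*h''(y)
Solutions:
 h(y) = C1 + C2*y^2


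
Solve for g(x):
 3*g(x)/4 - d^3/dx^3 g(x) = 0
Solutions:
 g(x) = C3*exp(6^(1/3)*x/2) + (C1*sin(2^(1/3)*3^(5/6)*x/4) + C2*cos(2^(1/3)*3^(5/6)*x/4))*exp(-6^(1/3)*x/4)


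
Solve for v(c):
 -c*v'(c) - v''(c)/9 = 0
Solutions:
 v(c) = C1 + C2*erf(3*sqrt(2)*c/2)


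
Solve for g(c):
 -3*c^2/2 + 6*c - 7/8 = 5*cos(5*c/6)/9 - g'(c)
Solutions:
 g(c) = C1 + c^3/2 - 3*c^2 + 7*c/8 + 2*sin(5*c/6)/3


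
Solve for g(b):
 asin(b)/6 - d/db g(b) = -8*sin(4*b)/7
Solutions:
 g(b) = C1 + b*asin(b)/6 + sqrt(1 - b^2)/6 - 2*cos(4*b)/7


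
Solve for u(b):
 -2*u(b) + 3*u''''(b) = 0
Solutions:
 u(b) = C1*exp(-2^(1/4)*3^(3/4)*b/3) + C2*exp(2^(1/4)*3^(3/4)*b/3) + C3*sin(2^(1/4)*3^(3/4)*b/3) + C4*cos(2^(1/4)*3^(3/4)*b/3)


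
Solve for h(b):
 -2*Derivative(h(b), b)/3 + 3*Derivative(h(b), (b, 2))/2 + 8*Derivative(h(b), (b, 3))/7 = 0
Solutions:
 h(b) = C1 + C2*exp(b*(-63 + sqrt(9345))/96) + C3*exp(-b*(63 + sqrt(9345))/96)


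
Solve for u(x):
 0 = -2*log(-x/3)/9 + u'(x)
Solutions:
 u(x) = C1 + 2*x*log(-x)/9 + 2*x*(-log(3) - 1)/9


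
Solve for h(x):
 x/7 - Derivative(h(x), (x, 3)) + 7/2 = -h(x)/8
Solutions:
 h(x) = C3*exp(x/2) - 8*x/7 + (C1*sin(sqrt(3)*x/4) + C2*cos(sqrt(3)*x/4))*exp(-x/4) - 28


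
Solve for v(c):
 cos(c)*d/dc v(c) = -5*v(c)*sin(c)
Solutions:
 v(c) = C1*cos(c)^5


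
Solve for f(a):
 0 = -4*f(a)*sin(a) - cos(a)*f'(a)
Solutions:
 f(a) = C1*cos(a)^4


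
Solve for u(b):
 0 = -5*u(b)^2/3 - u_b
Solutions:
 u(b) = 3/(C1 + 5*b)


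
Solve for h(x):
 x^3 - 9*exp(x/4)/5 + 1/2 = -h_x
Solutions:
 h(x) = C1 - x^4/4 - x/2 + 36*exp(x/4)/5


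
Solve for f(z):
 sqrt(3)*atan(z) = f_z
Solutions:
 f(z) = C1 + sqrt(3)*(z*atan(z) - log(z^2 + 1)/2)


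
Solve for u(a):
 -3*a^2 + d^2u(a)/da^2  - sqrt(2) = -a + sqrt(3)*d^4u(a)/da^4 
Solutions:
 u(a) = C1 + C2*a + C3*exp(-3^(3/4)*a/3) + C4*exp(3^(3/4)*a/3) + a^4/4 - a^3/6 + a^2*(sqrt(2)/2 + 3*sqrt(3))


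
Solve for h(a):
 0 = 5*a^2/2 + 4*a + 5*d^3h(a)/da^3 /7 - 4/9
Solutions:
 h(a) = C1 + C2*a + C3*a^2 - 7*a^5/120 - 7*a^4/30 + 14*a^3/135


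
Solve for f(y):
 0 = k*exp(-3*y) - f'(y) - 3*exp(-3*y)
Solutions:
 f(y) = C1 - k*exp(-3*y)/3 + exp(-3*y)


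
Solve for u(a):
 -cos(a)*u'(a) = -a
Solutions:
 u(a) = C1 + Integral(a/cos(a), a)


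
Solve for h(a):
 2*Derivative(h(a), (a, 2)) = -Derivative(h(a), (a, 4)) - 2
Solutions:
 h(a) = C1 + C2*a + C3*sin(sqrt(2)*a) + C4*cos(sqrt(2)*a) - a^2/2


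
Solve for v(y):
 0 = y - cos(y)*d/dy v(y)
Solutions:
 v(y) = C1 + Integral(y/cos(y), y)


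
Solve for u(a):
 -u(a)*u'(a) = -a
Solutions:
 u(a) = -sqrt(C1 + a^2)
 u(a) = sqrt(C1 + a^2)


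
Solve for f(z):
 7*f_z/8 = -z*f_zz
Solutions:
 f(z) = C1 + C2*z^(1/8)


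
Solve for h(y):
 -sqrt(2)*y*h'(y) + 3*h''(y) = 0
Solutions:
 h(y) = C1 + C2*erfi(2^(3/4)*sqrt(3)*y/6)


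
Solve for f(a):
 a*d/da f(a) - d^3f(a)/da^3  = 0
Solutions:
 f(a) = C1 + Integral(C2*airyai(a) + C3*airybi(a), a)


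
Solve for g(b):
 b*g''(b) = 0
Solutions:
 g(b) = C1 + C2*b


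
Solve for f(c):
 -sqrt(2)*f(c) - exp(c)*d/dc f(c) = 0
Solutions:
 f(c) = C1*exp(sqrt(2)*exp(-c))


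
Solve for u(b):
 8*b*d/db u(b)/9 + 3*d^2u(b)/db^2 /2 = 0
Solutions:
 u(b) = C1 + C2*erf(2*sqrt(6)*b/9)


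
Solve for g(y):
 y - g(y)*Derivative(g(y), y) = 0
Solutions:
 g(y) = -sqrt(C1 + y^2)
 g(y) = sqrt(C1 + y^2)


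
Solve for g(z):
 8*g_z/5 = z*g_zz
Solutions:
 g(z) = C1 + C2*z^(13/5)


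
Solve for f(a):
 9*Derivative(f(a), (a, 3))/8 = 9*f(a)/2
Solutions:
 f(a) = C3*exp(2^(2/3)*a) + (C1*sin(2^(2/3)*sqrt(3)*a/2) + C2*cos(2^(2/3)*sqrt(3)*a/2))*exp(-2^(2/3)*a/2)


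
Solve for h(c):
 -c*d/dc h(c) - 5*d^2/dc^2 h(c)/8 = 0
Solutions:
 h(c) = C1 + C2*erf(2*sqrt(5)*c/5)


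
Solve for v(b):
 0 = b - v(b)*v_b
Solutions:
 v(b) = -sqrt(C1 + b^2)
 v(b) = sqrt(C1 + b^2)


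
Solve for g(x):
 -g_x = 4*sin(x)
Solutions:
 g(x) = C1 + 4*cos(x)


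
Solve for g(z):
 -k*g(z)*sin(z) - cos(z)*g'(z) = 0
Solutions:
 g(z) = C1*exp(k*log(cos(z)))


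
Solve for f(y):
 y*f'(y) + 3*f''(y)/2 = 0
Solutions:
 f(y) = C1 + C2*erf(sqrt(3)*y/3)


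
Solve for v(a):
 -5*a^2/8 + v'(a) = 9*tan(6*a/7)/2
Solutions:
 v(a) = C1 + 5*a^3/24 - 21*log(cos(6*a/7))/4


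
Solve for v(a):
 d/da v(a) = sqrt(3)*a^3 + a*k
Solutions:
 v(a) = C1 + sqrt(3)*a^4/4 + a^2*k/2


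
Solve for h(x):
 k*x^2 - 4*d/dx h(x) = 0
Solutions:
 h(x) = C1 + k*x^3/12


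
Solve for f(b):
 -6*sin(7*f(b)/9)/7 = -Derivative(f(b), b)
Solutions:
 -6*b/7 + 9*log(cos(7*f(b)/9) - 1)/14 - 9*log(cos(7*f(b)/9) + 1)/14 = C1


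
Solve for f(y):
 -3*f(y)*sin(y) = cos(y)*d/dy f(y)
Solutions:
 f(y) = C1*cos(y)^3


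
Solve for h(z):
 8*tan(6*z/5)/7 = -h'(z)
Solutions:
 h(z) = C1 + 20*log(cos(6*z/5))/21


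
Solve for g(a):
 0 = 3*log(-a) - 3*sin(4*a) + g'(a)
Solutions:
 g(a) = C1 - 3*a*log(-a) + 3*a - 3*cos(4*a)/4


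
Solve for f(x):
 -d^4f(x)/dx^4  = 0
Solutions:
 f(x) = C1 + C2*x + C3*x^2 + C4*x^3


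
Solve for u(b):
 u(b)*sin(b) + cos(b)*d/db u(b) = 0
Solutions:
 u(b) = C1*cos(b)


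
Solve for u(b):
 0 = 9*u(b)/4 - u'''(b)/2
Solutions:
 u(b) = C3*exp(6^(2/3)*b/2) + (C1*sin(3*2^(2/3)*3^(1/6)*b/4) + C2*cos(3*2^(2/3)*3^(1/6)*b/4))*exp(-6^(2/3)*b/4)


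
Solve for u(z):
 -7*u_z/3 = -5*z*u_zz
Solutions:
 u(z) = C1 + C2*z^(22/15)


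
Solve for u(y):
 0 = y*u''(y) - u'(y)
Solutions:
 u(y) = C1 + C2*y^2


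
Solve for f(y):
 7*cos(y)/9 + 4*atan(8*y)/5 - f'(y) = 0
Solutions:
 f(y) = C1 + 4*y*atan(8*y)/5 - log(64*y^2 + 1)/20 + 7*sin(y)/9


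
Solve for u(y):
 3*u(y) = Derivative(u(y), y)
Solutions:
 u(y) = C1*exp(3*y)


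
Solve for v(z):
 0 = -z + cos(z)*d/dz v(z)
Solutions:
 v(z) = C1 + Integral(z/cos(z), z)


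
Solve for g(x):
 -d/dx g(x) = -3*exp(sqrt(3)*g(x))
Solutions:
 g(x) = sqrt(3)*(2*log(-1/(C1 + 3*x)) - log(3))/6


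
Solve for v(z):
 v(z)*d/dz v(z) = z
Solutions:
 v(z) = -sqrt(C1 + z^2)
 v(z) = sqrt(C1 + z^2)


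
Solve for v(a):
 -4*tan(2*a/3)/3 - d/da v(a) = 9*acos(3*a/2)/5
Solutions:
 v(a) = C1 - 9*a*acos(3*a/2)/5 + 3*sqrt(4 - 9*a^2)/5 + 2*log(cos(2*a/3))


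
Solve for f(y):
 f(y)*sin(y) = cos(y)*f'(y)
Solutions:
 f(y) = C1/cos(y)


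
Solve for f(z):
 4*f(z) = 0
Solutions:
 f(z) = 0


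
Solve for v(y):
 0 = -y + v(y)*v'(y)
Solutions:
 v(y) = -sqrt(C1 + y^2)
 v(y) = sqrt(C1 + y^2)


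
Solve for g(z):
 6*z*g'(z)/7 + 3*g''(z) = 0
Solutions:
 g(z) = C1 + C2*erf(sqrt(7)*z/7)


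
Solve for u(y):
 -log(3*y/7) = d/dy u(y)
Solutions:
 u(y) = C1 - y*log(y) + y*log(7/3) + y


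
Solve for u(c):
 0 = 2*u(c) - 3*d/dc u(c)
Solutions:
 u(c) = C1*exp(2*c/3)


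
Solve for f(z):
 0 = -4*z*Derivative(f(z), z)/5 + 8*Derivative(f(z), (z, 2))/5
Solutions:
 f(z) = C1 + C2*erfi(z/2)


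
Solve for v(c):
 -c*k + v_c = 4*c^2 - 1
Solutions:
 v(c) = C1 + 4*c^3/3 + c^2*k/2 - c


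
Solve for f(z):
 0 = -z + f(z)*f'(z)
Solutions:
 f(z) = -sqrt(C1 + z^2)
 f(z) = sqrt(C1 + z^2)


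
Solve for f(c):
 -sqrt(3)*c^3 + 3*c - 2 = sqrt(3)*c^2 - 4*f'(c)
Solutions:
 f(c) = C1 + sqrt(3)*c^4/16 + sqrt(3)*c^3/12 - 3*c^2/8 + c/2


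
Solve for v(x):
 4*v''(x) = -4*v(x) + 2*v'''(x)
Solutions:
 v(x) = C1*exp(x*(-(3*sqrt(129) + 35)^(1/3) - 4/(3*sqrt(129) + 35)^(1/3) + 4)/6)*sin(sqrt(3)*x*(-(3*sqrt(129) + 35)^(1/3) + 4/(3*sqrt(129) + 35)^(1/3))/6) + C2*exp(x*(-(3*sqrt(129) + 35)^(1/3) - 4/(3*sqrt(129) + 35)^(1/3) + 4)/6)*cos(sqrt(3)*x*(-(3*sqrt(129) + 35)^(1/3) + 4/(3*sqrt(129) + 35)^(1/3))/6) + C3*exp(x*(4/(3*sqrt(129) + 35)^(1/3) + 2 + (3*sqrt(129) + 35)^(1/3))/3)


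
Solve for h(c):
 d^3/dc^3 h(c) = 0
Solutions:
 h(c) = C1 + C2*c + C3*c^2


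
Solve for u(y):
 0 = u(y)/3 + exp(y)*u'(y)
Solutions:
 u(y) = C1*exp(exp(-y)/3)


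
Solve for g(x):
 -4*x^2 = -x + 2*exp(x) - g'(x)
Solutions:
 g(x) = C1 + 4*x^3/3 - x^2/2 + 2*exp(x)


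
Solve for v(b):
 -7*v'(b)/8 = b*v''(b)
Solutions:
 v(b) = C1 + C2*b^(1/8)


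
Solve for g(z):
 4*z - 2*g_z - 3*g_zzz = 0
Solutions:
 g(z) = C1 + C2*sin(sqrt(6)*z/3) + C3*cos(sqrt(6)*z/3) + z^2


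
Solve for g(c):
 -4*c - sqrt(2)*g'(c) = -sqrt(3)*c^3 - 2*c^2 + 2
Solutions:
 g(c) = C1 + sqrt(6)*c^4/8 + sqrt(2)*c^3/3 - sqrt(2)*c^2 - sqrt(2)*c


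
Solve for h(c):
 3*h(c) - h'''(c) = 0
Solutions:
 h(c) = C3*exp(3^(1/3)*c) + (C1*sin(3^(5/6)*c/2) + C2*cos(3^(5/6)*c/2))*exp(-3^(1/3)*c/2)


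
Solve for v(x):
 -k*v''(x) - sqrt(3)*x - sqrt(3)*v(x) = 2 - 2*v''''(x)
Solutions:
 v(x) = C1*exp(-x*sqrt(k - sqrt(k^2 + 8*sqrt(3)))/2) + C2*exp(x*sqrt(k - sqrt(k^2 + 8*sqrt(3)))/2) + C3*exp(-x*sqrt(k + sqrt(k^2 + 8*sqrt(3)))/2) + C4*exp(x*sqrt(k + sqrt(k^2 + 8*sqrt(3)))/2) - x - 2*sqrt(3)/3


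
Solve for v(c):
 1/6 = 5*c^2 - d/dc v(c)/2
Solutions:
 v(c) = C1 + 10*c^3/3 - c/3


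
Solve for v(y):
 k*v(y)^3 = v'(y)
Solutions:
 v(y) = -sqrt(2)*sqrt(-1/(C1 + k*y))/2
 v(y) = sqrt(2)*sqrt(-1/(C1 + k*y))/2


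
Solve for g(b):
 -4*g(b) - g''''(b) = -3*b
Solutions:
 g(b) = 3*b/4 + (C1*sin(b) + C2*cos(b))*exp(-b) + (C3*sin(b) + C4*cos(b))*exp(b)


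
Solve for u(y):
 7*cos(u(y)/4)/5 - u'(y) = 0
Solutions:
 -7*y/5 - 2*log(sin(u(y)/4) - 1) + 2*log(sin(u(y)/4) + 1) = C1


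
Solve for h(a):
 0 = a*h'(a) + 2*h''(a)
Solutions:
 h(a) = C1 + C2*erf(a/2)


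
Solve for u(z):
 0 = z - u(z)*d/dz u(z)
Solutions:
 u(z) = -sqrt(C1 + z^2)
 u(z) = sqrt(C1 + z^2)


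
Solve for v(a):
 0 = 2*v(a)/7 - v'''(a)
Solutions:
 v(a) = C3*exp(2^(1/3)*7^(2/3)*a/7) + (C1*sin(2^(1/3)*sqrt(3)*7^(2/3)*a/14) + C2*cos(2^(1/3)*sqrt(3)*7^(2/3)*a/14))*exp(-2^(1/3)*7^(2/3)*a/14)


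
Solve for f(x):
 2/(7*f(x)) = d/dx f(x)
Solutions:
 f(x) = -sqrt(C1 + 28*x)/7
 f(x) = sqrt(C1 + 28*x)/7


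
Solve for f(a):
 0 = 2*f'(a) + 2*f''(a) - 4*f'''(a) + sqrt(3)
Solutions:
 f(a) = C1 + C2*exp(-a/2) + C3*exp(a) - sqrt(3)*a/2


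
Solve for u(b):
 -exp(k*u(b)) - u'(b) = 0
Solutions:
 u(b) = Piecewise((log(1/(C1*k + b*k))/k, Ne(k, 0)), (nan, True))
 u(b) = Piecewise((C1 - b, Eq(k, 0)), (nan, True))


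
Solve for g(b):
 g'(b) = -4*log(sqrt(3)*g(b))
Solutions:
 Integral(1/(2*log(_y) + log(3)), (_y, g(b)))/2 = C1 - b


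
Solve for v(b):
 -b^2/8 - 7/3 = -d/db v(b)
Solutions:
 v(b) = C1 + b^3/24 + 7*b/3


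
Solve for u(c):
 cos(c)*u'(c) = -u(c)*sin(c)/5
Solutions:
 u(c) = C1*cos(c)^(1/5)


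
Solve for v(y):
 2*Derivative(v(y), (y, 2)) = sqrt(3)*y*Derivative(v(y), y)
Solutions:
 v(y) = C1 + C2*erfi(3^(1/4)*y/2)


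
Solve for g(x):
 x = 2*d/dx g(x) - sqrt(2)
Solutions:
 g(x) = C1 + x^2/4 + sqrt(2)*x/2


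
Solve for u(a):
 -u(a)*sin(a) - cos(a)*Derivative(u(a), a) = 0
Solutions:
 u(a) = C1*cos(a)


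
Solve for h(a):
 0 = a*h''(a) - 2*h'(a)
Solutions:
 h(a) = C1 + C2*a^3


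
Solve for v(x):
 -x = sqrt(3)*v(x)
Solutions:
 v(x) = -sqrt(3)*x/3


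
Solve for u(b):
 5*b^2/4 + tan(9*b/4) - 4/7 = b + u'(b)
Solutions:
 u(b) = C1 + 5*b^3/12 - b^2/2 - 4*b/7 - 4*log(cos(9*b/4))/9


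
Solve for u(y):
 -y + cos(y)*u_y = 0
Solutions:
 u(y) = C1 + Integral(y/cos(y), y)


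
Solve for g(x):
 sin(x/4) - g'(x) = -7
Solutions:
 g(x) = C1 + 7*x - 4*cos(x/4)


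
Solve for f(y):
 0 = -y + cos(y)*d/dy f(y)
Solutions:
 f(y) = C1 + Integral(y/cos(y), y)


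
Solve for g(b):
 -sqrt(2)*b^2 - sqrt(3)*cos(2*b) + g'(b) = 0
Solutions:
 g(b) = C1 + sqrt(2)*b^3/3 + sqrt(3)*sin(2*b)/2


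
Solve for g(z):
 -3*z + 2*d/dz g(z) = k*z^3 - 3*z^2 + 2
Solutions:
 g(z) = C1 + k*z^4/8 - z^3/2 + 3*z^2/4 + z


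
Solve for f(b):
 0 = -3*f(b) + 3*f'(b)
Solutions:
 f(b) = C1*exp(b)


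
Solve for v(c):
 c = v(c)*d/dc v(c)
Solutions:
 v(c) = -sqrt(C1 + c^2)
 v(c) = sqrt(C1 + c^2)


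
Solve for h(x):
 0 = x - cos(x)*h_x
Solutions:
 h(x) = C1 + Integral(x/cos(x), x)


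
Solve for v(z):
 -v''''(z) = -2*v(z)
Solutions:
 v(z) = C1*exp(-2^(1/4)*z) + C2*exp(2^(1/4)*z) + C3*sin(2^(1/4)*z) + C4*cos(2^(1/4)*z)


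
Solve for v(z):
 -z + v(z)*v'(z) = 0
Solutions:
 v(z) = -sqrt(C1 + z^2)
 v(z) = sqrt(C1 + z^2)


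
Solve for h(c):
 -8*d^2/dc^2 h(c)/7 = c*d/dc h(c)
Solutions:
 h(c) = C1 + C2*erf(sqrt(7)*c/4)


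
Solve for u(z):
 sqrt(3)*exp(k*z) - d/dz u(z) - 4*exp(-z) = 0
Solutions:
 u(z) = C1 + 4*exp(-z) + sqrt(3)*exp(k*z)/k


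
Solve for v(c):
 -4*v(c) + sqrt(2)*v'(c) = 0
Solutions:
 v(c) = C1*exp(2*sqrt(2)*c)


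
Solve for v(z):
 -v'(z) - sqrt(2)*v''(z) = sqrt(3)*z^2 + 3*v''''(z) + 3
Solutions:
 v(z) = C1 + C2*exp(z*(-2*2^(5/6)/(9 + sqrt(8*sqrt(2) + 81))^(1/3) + 2^(2/3)*(9 + sqrt(8*sqrt(2) + 81))^(1/3))/12)*sin(sqrt(3)*z*(2*2^(5/6)/(9 + sqrt(8*sqrt(2) + 81))^(1/3) + 2^(2/3)*(9 + sqrt(8*sqrt(2) + 81))^(1/3))/12) + C3*exp(z*(-2*2^(5/6)/(9 + sqrt(8*sqrt(2) + 81))^(1/3) + 2^(2/3)*(9 + sqrt(8*sqrt(2) + 81))^(1/3))/12)*cos(sqrt(3)*z*(2*2^(5/6)/(9 + sqrt(8*sqrt(2) + 81))^(1/3) + 2^(2/3)*(9 + sqrt(8*sqrt(2) + 81))^(1/3))/12) + C4*exp(-z*(-2*2^(5/6)/(9 + sqrt(8*sqrt(2) + 81))^(1/3) + 2^(2/3)*(9 + sqrt(8*sqrt(2) + 81))^(1/3))/6) - sqrt(3)*z^3/3 + sqrt(6)*z^2 - 4*sqrt(3)*z - 3*z


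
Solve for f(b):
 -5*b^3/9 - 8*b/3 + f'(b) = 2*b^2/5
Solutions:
 f(b) = C1 + 5*b^4/36 + 2*b^3/15 + 4*b^2/3


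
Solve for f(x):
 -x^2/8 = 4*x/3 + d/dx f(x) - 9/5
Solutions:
 f(x) = C1 - x^3/24 - 2*x^2/3 + 9*x/5


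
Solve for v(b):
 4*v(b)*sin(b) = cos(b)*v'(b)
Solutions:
 v(b) = C1/cos(b)^4


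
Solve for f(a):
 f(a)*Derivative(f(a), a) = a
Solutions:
 f(a) = -sqrt(C1 + a^2)
 f(a) = sqrt(C1 + a^2)


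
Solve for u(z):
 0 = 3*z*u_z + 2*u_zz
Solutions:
 u(z) = C1 + C2*erf(sqrt(3)*z/2)


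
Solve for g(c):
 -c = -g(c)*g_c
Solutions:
 g(c) = -sqrt(C1 + c^2)
 g(c) = sqrt(C1 + c^2)


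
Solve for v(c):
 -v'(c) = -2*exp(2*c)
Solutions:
 v(c) = C1 + exp(2*c)


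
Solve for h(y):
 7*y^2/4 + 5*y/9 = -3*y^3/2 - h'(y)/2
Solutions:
 h(y) = C1 - 3*y^4/4 - 7*y^3/6 - 5*y^2/9


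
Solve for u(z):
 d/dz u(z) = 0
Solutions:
 u(z) = C1


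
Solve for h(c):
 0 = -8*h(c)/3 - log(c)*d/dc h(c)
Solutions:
 h(c) = C1*exp(-8*li(c)/3)


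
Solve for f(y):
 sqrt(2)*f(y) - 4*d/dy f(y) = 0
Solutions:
 f(y) = C1*exp(sqrt(2)*y/4)


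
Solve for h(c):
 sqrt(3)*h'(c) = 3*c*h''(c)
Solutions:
 h(c) = C1 + C2*c^(sqrt(3)/3 + 1)


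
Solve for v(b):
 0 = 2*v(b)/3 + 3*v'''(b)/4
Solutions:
 v(b) = C3*exp(-2*3^(1/3)*b/3) + (C1*sin(3^(5/6)*b/3) + C2*cos(3^(5/6)*b/3))*exp(3^(1/3)*b/3)


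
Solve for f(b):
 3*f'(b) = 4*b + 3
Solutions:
 f(b) = C1 + 2*b^2/3 + b


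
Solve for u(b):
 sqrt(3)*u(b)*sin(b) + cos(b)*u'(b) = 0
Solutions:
 u(b) = C1*cos(b)^(sqrt(3))


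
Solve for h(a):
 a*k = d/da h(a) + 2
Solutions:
 h(a) = C1 + a^2*k/2 - 2*a


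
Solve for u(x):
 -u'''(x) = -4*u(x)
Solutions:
 u(x) = C3*exp(2^(2/3)*x) + (C1*sin(2^(2/3)*sqrt(3)*x/2) + C2*cos(2^(2/3)*sqrt(3)*x/2))*exp(-2^(2/3)*x/2)


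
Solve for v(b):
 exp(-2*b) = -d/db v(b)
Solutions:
 v(b) = C1 + exp(-2*b)/2


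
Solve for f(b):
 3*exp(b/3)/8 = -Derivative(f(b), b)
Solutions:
 f(b) = C1 - 9*exp(b/3)/8


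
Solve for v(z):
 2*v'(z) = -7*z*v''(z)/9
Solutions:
 v(z) = C1 + C2/z^(11/7)


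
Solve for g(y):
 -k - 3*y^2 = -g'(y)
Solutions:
 g(y) = C1 + k*y + y^3


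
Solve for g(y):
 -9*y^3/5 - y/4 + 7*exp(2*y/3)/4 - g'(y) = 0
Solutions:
 g(y) = C1 - 9*y^4/20 - y^2/8 + 21*exp(2*y/3)/8


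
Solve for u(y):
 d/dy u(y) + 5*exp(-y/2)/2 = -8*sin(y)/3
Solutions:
 u(y) = C1 + 8*cos(y)/3 + 5*exp(-y/2)


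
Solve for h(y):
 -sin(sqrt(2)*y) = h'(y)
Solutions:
 h(y) = C1 + sqrt(2)*cos(sqrt(2)*y)/2


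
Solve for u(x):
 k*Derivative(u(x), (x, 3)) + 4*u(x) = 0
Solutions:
 u(x) = C1*exp(2^(2/3)*x*(-1/k)^(1/3)) + C2*exp(2^(2/3)*x*(-1/k)^(1/3)*(-1 + sqrt(3)*I)/2) + C3*exp(-2^(2/3)*x*(-1/k)^(1/3)*(1 + sqrt(3)*I)/2)


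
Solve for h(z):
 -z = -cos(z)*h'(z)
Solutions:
 h(z) = C1 + Integral(z/cos(z), z)


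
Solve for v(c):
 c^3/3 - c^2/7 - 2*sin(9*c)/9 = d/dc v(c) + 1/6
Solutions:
 v(c) = C1 + c^4/12 - c^3/21 - c/6 + 2*cos(9*c)/81


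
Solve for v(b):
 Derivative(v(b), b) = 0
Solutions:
 v(b) = C1


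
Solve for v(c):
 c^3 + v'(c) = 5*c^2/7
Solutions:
 v(c) = C1 - c^4/4 + 5*c^3/21


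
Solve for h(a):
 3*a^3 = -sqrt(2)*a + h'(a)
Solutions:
 h(a) = C1 + 3*a^4/4 + sqrt(2)*a^2/2


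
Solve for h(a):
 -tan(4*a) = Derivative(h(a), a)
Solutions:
 h(a) = C1 + log(cos(4*a))/4


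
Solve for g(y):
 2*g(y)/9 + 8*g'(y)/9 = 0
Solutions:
 g(y) = C1*exp(-y/4)


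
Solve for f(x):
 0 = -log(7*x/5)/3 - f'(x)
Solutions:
 f(x) = C1 - x*log(x)/3 - x*log(7)/3 + x/3 + x*log(5)/3


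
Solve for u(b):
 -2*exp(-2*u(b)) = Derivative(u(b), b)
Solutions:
 u(b) = log(-sqrt(C1 - 4*b))
 u(b) = log(C1 - 4*b)/2


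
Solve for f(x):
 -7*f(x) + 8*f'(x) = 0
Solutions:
 f(x) = C1*exp(7*x/8)


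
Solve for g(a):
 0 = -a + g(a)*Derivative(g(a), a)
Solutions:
 g(a) = -sqrt(C1 + a^2)
 g(a) = sqrt(C1 + a^2)


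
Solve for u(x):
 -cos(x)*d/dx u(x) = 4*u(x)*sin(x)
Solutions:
 u(x) = C1*cos(x)^4


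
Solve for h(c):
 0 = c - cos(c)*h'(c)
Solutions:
 h(c) = C1 + Integral(c/cos(c), c)


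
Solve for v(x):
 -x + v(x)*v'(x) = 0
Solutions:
 v(x) = -sqrt(C1 + x^2)
 v(x) = sqrt(C1 + x^2)


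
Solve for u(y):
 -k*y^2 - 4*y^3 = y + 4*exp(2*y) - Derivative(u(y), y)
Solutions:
 u(y) = C1 + k*y^3/3 + y^4 + y^2/2 + 2*exp(2*y)


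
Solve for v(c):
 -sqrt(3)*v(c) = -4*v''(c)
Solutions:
 v(c) = C1*exp(-3^(1/4)*c/2) + C2*exp(3^(1/4)*c/2)


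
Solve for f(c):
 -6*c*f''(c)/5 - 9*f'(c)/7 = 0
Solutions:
 f(c) = C1 + C2/c^(1/14)


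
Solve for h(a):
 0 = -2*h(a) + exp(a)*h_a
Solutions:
 h(a) = C1*exp(-2*exp(-a))


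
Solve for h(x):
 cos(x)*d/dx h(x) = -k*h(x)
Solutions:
 h(x) = C1*exp(k*(log(sin(x) - 1) - log(sin(x) + 1))/2)


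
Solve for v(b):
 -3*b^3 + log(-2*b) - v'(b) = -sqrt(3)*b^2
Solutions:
 v(b) = C1 - 3*b^4/4 + sqrt(3)*b^3/3 + b*log(-b) + b*(-1 + log(2))


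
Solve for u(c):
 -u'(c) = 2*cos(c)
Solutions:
 u(c) = C1 - 2*sin(c)


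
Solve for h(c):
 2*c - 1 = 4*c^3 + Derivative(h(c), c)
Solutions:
 h(c) = C1 - c^4 + c^2 - c


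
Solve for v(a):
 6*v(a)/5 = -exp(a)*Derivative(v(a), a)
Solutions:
 v(a) = C1*exp(6*exp(-a)/5)


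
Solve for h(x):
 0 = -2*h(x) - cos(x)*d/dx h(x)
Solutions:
 h(x) = C1*(sin(x) - 1)/(sin(x) + 1)


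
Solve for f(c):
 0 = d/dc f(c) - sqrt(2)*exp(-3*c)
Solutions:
 f(c) = C1 - sqrt(2)*exp(-3*c)/3


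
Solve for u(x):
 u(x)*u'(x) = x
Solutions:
 u(x) = -sqrt(C1 + x^2)
 u(x) = sqrt(C1 + x^2)


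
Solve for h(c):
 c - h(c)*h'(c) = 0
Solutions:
 h(c) = -sqrt(C1 + c^2)
 h(c) = sqrt(C1 + c^2)


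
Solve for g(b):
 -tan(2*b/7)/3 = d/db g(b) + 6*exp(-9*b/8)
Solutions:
 g(b) = C1 - 7*log(tan(2*b/7)^2 + 1)/12 + 16*exp(-9*b/8)/3


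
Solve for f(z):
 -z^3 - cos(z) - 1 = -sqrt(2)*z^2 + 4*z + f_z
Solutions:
 f(z) = C1 - z^4/4 + sqrt(2)*z^3/3 - 2*z^2 - z - sin(z)


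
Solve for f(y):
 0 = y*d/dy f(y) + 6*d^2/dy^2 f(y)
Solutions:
 f(y) = C1 + C2*erf(sqrt(3)*y/6)


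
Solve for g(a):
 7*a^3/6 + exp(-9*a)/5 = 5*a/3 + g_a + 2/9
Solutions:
 g(a) = C1 + 7*a^4/24 - 5*a^2/6 - 2*a/9 - exp(-9*a)/45


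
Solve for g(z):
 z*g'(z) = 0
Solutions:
 g(z) = C1


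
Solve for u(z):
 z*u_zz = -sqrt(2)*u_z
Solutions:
 u(z) = C1 + C2*z^(1 - sqrt(2))


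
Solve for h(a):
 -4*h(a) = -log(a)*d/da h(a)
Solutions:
 h(a) = C1*exp(4*li(a))


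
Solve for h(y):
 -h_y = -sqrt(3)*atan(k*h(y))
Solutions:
 Integral(1/atan(_y*k), (_y, h(y))) = C1 + sqrt(3)*y


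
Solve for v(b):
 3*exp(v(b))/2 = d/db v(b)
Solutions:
 v(b) = log(-1/(C1 + 3*b)) + log(2)


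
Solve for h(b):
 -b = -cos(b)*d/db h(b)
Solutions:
 h(b) = C1 + Integral(b/cos(b), b)


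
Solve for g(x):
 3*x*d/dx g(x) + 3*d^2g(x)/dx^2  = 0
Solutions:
 g(x) = C1 + C2*erf(sqrt(2)*x/2)


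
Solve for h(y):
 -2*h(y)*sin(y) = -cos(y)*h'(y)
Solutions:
 h(y) = C1/cos(y)^2


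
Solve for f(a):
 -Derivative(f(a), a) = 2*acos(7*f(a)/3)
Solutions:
 Integral(1/acos(7*_y/3), (_y, f(a))) = C1 - 2*a


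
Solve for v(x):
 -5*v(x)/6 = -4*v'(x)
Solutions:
 v(x) = C1*exp(5*x/24)


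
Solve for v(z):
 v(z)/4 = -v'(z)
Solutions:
 v(z) = C1*exp(-z/4)


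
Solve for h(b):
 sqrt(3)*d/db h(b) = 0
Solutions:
 h(b) = C1


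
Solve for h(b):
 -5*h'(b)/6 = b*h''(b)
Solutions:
 h(b) = C1 + C2*b^(1/6)


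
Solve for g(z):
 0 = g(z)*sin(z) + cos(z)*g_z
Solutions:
 g(z) = C1*cos(z)


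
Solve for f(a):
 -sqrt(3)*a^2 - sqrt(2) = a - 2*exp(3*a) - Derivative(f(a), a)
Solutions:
 f(a) = C1 + sqrt(3)*a^3/3 + a^2/2 + sqrt(2)*a - 2*exp(3*a)/3


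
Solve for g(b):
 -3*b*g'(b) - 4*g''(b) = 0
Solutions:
 g(b) = C1 + C2*erf(sqrt(6)*b/4)


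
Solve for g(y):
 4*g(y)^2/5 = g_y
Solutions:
 g(y) = -5/(C1 + 4*y)


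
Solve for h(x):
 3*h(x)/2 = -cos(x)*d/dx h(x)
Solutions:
 h(x) = C1*(sin(x) - 1)^(3/4)/(sin(x) + 1)^(3/4)


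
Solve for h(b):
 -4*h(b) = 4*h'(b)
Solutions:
 h(b) = C1*exp(-b)


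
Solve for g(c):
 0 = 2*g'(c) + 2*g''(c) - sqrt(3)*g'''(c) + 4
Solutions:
 g(c) = C1 + C2*exp(sqrt(3)*c*(1 - sqrt(1 + 2*sqrt(3)))/3) + C3*exp(sqrt(3)*c*(1 + sqrt(1 + 2*sqrt(3)))/3) - 2*c


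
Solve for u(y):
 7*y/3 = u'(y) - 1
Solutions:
 u(y) = C1 + 7*y^2/6 + y


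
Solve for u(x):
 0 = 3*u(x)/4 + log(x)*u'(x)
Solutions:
 u(x) = C1*exp(-3*li(x)/4)


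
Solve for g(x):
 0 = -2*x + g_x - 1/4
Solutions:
 g(x) = C1 + x^2 + x/4


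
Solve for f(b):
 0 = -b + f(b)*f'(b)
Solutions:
 f(b) = -sqrt(C1 + b^2)
 f(b) = sqrt(C1 + b^2)


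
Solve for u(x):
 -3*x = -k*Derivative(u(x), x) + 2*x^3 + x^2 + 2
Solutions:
 u(x) = C1 + x^4/(2*k) + x^3/(3*k) + 3*x^2/(2*k) + 2*x/k


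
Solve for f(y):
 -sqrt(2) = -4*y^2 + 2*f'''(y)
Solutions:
 f(y) = C1 + C2*y + C3*y^2 + y^5/30 - sqrt(2)*y^3/12


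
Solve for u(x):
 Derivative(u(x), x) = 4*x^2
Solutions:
 u(x) = C1 + 4*x^3/3


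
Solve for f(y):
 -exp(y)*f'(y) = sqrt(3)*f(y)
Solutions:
 f(y) = C1*exp(sqrt(3)*exp(-y))


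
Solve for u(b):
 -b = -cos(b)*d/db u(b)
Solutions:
 u(b) = C1 + Integral(b/cos(b), b)


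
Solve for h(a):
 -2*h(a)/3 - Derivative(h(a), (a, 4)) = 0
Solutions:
 h(a) = (C1*sin(6^(3/4)*a/6) + C2*cos(6^(3/4)*a/6))*exp(-6^(3/4)*a/6) + (C3*sin(6^(3/4)*a/6) + C4*cos(6^(3/4)*a/6))*exp(6^(3/4)*a/6)


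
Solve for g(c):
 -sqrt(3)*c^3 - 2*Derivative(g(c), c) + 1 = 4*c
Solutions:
 g(c) = C1 - sqrt(3)*c^4/8 - c^2 + c/2


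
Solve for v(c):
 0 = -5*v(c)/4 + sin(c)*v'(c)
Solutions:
 v(c) = C1*(cos(c) - 1)^(5/8)/(cos(c) + 1)^(5/8)


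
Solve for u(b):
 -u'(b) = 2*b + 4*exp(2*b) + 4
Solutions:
 u(b) = C1 - b^2 - 4*b - 2*exp(2*b)


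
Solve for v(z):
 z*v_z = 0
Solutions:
 v(z) = C1


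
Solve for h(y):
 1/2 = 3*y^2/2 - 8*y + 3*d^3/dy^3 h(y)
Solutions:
 h(y) = C1 + C2*y + C3*y^2 - y^5/120 + y^4/9 + y^3/36


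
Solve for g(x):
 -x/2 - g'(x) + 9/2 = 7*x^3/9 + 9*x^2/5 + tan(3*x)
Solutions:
 g(x) = C1 - 7*x^4/36 - 3*x^3/5 - x^2/4 + 9*x/2 + log(cos(3*x))/3


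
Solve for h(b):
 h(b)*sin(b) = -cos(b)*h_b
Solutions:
 h(b) = C1*cos(b)


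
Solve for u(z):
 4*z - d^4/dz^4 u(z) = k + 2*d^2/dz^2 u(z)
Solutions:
 u(z) = C1 + C2*z + C3*sin(sqrt(2)*z) + C4*cos(sqrt(2)*z) - k*z^2/4 + z^3/3


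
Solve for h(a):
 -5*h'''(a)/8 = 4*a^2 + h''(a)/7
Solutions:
 h(a) = C1 + C2*a + C3*exp(-8*a/35) - 7*a^4/3 + 245*a^3/6 - 8575*a^2/16


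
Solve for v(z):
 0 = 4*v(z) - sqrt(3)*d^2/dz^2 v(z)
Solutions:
 v(z) = C1*exp(-2*3^(3/4)*z/3) + C2*exp(2*3^(3/4)*z/3)


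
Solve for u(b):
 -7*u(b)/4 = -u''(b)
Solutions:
 u(b) = C1*exp(-sqrt(7)*b/2) + C2*exp(sqrt(7)*b/2)


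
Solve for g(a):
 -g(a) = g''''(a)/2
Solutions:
 g(a) = (C1*sin(2^(3/4)*a/2) + C2*cos(2^(3/4)*a/2))*exp(-2^(3/4)*a/2) + (C3*sin(2^(3/4)*a/2) + C4*cos(2^(3/4)*a/2))*exp(2^(3/4)*a/2)


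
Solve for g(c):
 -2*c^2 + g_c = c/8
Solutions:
 g(c) = C1 + 2*c^3/3 + c^2/16


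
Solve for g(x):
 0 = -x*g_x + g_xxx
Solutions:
 g(x) = C1 + Integral(C2*airyai(x) + C3*airybi(x), x)


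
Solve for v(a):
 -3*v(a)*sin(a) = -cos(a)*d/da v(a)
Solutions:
 v(a) = C1/cos(a)^3


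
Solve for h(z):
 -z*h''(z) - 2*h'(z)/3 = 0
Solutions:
 h(z) = C1 + C2*z^(1/3)


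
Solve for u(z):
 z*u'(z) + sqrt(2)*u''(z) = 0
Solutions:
 u(z) = C1 + C2*erf(2^(1/4)*z/2)


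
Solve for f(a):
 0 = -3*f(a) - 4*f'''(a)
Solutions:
 f(a) = C3*exp(-6^(1/3)*a/2) + (C1*sin(2^(1/3)*3^(5/6)*a/4) + C2*cos(2^(1/3)*3^(5/6)*a/4))*exp(6^(1/3)*a/4)


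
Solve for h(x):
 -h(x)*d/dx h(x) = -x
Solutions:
 h(x) = -sqrt(C1 + x^2)
 h(x) = sqrt(C1 + x^2)


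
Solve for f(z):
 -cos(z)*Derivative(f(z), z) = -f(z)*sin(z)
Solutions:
 f(z) = C1/cos(z)


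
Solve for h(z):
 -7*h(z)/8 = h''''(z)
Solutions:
 h(z) = (C1*sin(2^(3/4)*7^(1/4)*z/4) + C2*cos(2^(3/4)*7^(1/4)*z/4))*exp(-2^(3/4)*7^(1/4)*z/4) + (C3*sin(2^(3/4)*7^(1/4)*z/4) + C4*cos(2^(3/4)*7^(1/4)*z/4))*exp(2^(3/4)*7^(1/4)*z/4)


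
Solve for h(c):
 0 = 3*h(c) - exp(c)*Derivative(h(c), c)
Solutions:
 h(c) = C1*exp(-3*exp(-c))


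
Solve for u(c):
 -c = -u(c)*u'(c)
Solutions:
 u(c) = -sqrt(C1 + c^2)
 u(c) = sqrt(C1 + c^2)


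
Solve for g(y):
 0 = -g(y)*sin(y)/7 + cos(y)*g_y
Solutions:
 g(y) = C1/cos(y)^(1/7)


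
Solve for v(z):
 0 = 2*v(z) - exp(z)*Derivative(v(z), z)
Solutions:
 v(z) = C1*exp(-2*exp(-z))


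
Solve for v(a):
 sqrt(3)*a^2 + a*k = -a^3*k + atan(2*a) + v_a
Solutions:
 v(a) = C1 + a^4*k/4 + sqrt(3)*a^3/3 + a^2*k/2 - a*atan(2*a) + log(4*a^2 + 1)/4


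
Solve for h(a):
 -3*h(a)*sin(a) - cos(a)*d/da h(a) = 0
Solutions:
 h(a) = C1*cos(a)^3


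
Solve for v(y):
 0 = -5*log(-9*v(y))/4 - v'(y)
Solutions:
 4*Integral(1/(log(-_y) + 2*log(3)), (_y, v(y)))/5 = C1 - y


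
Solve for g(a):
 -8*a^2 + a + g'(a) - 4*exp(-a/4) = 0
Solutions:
 g(a) = C1 + 8*a^3/3 - a^2/2 - 16*exp(-a/4)


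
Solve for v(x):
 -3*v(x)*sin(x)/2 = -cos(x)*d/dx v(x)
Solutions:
 v(x) = C1/cos(x)^(3/2)


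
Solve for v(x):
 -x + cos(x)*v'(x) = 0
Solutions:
 v(x) = C1 + Integral(x/cos(x), x)


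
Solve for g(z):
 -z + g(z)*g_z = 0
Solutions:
 g(z) = -sqrt(C1 + z^2)
 g(z) = sqrt(C1 + z^2)


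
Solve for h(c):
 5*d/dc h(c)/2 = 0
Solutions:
 h(c) = C1


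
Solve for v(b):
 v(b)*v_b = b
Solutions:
 v(b) = -sqrt(C1 + b^2)
 v(b) = sqrt(C1 + b^2)


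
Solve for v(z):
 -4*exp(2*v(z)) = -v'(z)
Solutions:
 v(z) = log(-sqrt(-1/(C1 + 4*z))) - log(2)/2
 v(z) = log(-1/(C1 + 4*z))/2 - log(2)/2


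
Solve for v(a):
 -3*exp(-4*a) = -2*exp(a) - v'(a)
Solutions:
 v(a) = C1 - 2*exp(a) - 3*exp(-4*a)/4


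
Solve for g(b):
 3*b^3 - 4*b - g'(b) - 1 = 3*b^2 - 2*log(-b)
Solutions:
 g(b) = C1 + 3*b^4/4 - b^3 - 2*b^2 + 2*b*log(-b) - 3*b


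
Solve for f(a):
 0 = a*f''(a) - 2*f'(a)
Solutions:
 f(a) = C1 + C2*a^3


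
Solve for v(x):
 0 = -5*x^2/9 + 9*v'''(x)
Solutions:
 v(x) = C1 + C2*x + C3*x^2 + x^5/972


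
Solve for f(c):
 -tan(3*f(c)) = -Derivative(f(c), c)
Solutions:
 f(c) = -asin(C1*exp(3*c))/3 + pi/3
 f(c) = asin(C1*exp(3*c))/3


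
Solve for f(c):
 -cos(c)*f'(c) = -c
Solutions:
 f(c) = C1 + Integral(c/cos(c), c)


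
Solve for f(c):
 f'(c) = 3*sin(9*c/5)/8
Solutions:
 f(c) = C1 - 5*cos(9*c/5)/24


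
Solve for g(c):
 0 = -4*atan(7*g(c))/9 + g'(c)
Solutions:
 Integral(1/atan(7*_y), (_y, g(c))) = C1 + 4*c/9


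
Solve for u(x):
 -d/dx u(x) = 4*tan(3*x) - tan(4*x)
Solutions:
 u(x) = C1 + 4*log(cos(3*x))/3 - log(cos(4*x))/4


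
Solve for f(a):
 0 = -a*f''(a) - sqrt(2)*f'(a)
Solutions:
 f(a) = C1 + C2*a^(1 - sqrt(2))


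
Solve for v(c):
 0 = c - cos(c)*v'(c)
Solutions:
 v(c) = C1 + Integral(c/cos(c), c)


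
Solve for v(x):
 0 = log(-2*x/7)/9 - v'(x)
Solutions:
 v(x) = C1 + x*log(-x)/9 + x*(-log(7) - 1 + log(2))/9


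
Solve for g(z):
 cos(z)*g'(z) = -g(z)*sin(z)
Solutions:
 g(z) = C1*cos(z)


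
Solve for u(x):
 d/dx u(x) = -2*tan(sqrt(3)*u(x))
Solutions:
 u(x) = sqrt(3)*(pi - asin(C1*exp(-2*sqrt(3)*x)))/3
 u(x) = sqrt(3)*asin(C1*exp(-2*sqrt(3)*x))/3


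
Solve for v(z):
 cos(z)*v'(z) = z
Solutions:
 v(z) = C1 + Integral(z/cos(z), z)


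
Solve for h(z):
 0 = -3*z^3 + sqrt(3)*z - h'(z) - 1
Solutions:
 h(z) = C1 - 3*z^4/4 + sqrt(3)*z^2/2 - z


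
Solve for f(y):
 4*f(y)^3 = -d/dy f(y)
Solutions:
 f(y) = -sqrt(2)*sqrt(-1/(C1 - 4*y))/2
 f(y) = sqrt(2)*sqrt(-1/(C1 - 4*y))/2


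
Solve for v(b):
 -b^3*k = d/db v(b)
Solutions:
 v(b) = C1 - b^4*k/4


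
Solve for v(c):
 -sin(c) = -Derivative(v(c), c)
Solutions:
 v(c) = C1 - cos(c)


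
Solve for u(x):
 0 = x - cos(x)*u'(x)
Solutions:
 u(x) = C1 + Integral(x/cos(x), x)


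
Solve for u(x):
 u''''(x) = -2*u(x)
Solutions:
 u(x) = (C1*sin(2^(3/4)*x/2) + C2*cos(2^(3/4)*x/2))*exp(-2^(3/4)*x/2) + (C3*sin(2^(3/4)*x/2) + C4*cos(2^(3/4)*x/2))*exp(2^(3/4)*x/2)


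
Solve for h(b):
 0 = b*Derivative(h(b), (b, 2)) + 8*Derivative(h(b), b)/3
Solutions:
 h(b) = C1 + C2/b^(5/3)


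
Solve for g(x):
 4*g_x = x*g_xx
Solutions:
 g(x) = C1 + C2*x^5


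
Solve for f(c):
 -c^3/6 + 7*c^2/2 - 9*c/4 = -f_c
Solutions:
 f(c) = C1 + c^4/24 - 7*c^3/6 + 9*c^2/8


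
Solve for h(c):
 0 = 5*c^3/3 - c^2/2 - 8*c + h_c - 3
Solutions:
 h(c) = C1 - 5*c^4/12 + c^3/6 + 4*c^2 + 3*c


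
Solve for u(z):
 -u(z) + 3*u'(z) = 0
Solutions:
 u(z) = C1*exp(z/3)


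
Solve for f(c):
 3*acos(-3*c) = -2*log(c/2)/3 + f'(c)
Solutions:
 f(c) = C1 + 2*c*log(c)/3 + 3*c*acos(-3*c) - 2*c/3 - 2*c*log(2)/3 + sqrt(1 - 9*c^2)


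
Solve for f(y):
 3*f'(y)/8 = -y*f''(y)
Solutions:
 f(y) = C1 + C2*y^(5/8)


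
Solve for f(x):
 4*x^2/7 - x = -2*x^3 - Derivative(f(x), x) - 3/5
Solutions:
 f(x) = C1 - x^4/2 - 4*x^3/21 + x^2/2 - 3*x/5


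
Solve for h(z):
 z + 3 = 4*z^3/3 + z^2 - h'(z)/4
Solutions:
 h(z) = C1 + 4*z^4/3 + 4*z^3/3 - 2*z^2 - 12*z


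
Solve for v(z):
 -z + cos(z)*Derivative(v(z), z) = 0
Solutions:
 v(z) = C1 + Integral(z/cos(z), z)


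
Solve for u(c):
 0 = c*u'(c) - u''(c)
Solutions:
 u(c) = C1 + C2*erfi(sqrt(2)*c/2)


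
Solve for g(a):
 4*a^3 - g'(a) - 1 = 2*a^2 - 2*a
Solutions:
 g(a) = C1 + a^4 - 2*a^3/3 + a^2 - a


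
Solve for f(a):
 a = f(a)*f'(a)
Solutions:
 f(a) = -sqrt(C1 + a^2)
 f(a) = sqrt(C1 + a^2)


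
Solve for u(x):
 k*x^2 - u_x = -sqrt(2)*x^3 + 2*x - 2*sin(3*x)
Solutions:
 u(x) = C1 + k*x^3/3 + sqrt(2)*x^4/4 - x^2 - 2*cos(3*x)/3


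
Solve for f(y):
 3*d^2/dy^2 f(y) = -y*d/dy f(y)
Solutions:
 f(y) = C1 + C2*erf(sqrt(6)*y/6)


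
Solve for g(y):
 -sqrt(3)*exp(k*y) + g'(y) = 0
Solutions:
 g(y) = C1 + sqrt(3)*exp(k*y)/k


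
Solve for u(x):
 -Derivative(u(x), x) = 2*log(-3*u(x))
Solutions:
 Integral(1/(log(-_y) + log(3)), (_y, u(x)))/2 = C1 - x


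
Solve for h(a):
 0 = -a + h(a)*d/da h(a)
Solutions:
 h(a) = -sqrt(C1 + a^2)
 h(a) = sqrt(C1 + a^2)


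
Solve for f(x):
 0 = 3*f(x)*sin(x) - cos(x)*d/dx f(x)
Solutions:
 f(x) = C1/cos(x)^3


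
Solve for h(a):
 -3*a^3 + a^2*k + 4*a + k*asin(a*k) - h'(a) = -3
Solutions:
 h(a) = C1 - 3*a^4/4 + a^3*k/3 + 2*a^2 + 3*a + k*Piecewise((a*asin(a*k) + sqrt(-a^2*k^2 + 1)/k, Ne(k, 0)), (0, True))


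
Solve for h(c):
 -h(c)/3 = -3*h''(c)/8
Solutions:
 h(c) = C1*exp(-2*sqrt(2)*c/3) + C2*exp(2*sqrt(2)*c/3)


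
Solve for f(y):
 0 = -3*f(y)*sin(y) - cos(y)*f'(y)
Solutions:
 f(y) = C1*cos(y)^3


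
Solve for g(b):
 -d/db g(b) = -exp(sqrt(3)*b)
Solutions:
 g(b) = C1 + sqrt(3)*exp(sqrt(3)*b)/3


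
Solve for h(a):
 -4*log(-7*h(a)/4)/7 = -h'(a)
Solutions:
 -7*Integral(1/(log(-_y) - 2*log(2) + log(7)), (_y, h(a)))/4 = C1 - a


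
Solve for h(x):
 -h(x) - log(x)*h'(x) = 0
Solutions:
 h(x) = C1*exp(-li(x))


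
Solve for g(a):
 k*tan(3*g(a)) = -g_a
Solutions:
 g(a) = -asin(C1*exp(-3*a*k))/3 + pi/3
 g(a) = asin(C1*exp(-3*a*k))/3


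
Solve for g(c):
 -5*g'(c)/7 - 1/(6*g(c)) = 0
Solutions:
 g(c) = -sqrt(C1 - 105*c)/15
 g(c) = sqrt(C1 - 105*c)/15


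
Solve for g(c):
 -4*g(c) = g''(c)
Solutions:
 g(c) = C1*sin(2*c) + C2*cos(2*c)


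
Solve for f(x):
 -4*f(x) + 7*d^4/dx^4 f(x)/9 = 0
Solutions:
 f(x) = C1*exp(-sqrt(6)*7^(3/4)*x/7) + C2*exp(sqrt(6)*7^(3/4)*x/7) + C3*sin(sqrt(6)*7^(3/4)*x/7) + C4*cos(sqrt(6)*7^(3/4)*x/7)


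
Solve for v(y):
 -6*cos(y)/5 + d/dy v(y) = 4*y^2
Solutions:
 v(y) = C1 + 4*y^3/3 + 6*sin(y)/5


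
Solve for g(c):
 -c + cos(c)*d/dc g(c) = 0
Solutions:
 g(c) = C1 + Integral(c/cos(c), c)


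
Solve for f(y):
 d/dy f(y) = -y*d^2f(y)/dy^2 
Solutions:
 f(y) = C1 + C2*log(y)


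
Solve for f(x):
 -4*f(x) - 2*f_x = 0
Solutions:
 f(x) = C1*exp(-2*x)


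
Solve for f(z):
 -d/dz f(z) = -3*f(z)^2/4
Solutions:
 f(z) = -4/(C1 + 3*z)


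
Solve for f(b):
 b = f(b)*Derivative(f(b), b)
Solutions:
 f(b) = -sqrt(C1 + b^2)
 f(b) = sqrt(C1 + b^2)


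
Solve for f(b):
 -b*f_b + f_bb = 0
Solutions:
 f(b) = C1 + C2*erfi(sqrt(2)*b/2)


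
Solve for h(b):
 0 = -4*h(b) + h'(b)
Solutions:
 h(b) = C1*exp(4*b)


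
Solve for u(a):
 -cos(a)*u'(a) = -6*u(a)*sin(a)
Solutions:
 u(a) = C1/cos(a)^6


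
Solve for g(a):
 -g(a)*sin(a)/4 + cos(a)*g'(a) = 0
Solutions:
 g(a) = C1/cos(a)^(1/4)


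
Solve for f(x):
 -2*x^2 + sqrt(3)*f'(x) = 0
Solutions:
 f(x) = C1 + 2*sqrt(3)*x^3/9


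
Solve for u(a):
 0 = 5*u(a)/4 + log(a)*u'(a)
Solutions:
 u(a) = C1*exp(-5*li(a)/4)


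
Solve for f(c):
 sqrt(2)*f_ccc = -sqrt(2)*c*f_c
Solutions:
 f(c) = C1 + Integral(C2*airyai(-c) + C3*airybi(-c), c)


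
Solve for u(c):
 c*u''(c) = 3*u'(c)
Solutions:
 u(c) = C1 + C2*c^4


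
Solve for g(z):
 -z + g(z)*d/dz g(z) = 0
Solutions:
 g(z) = -sqrt(C1 + z^2)
 g(z) = sqrt(C1 + z^2)


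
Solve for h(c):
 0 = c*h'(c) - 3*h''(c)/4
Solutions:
 h(c) = C1 + C2*erfi(sqrt(6)*c/3)


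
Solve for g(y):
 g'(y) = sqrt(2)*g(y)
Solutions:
 g(y) = C1*exp(sqrt(2)*y)


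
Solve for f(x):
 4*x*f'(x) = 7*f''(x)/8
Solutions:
 f(x) = C1 + C2*erfi(4*sqrt(7)*x/7)


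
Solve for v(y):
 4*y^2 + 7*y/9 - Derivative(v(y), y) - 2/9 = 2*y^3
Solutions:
 v(y) = C1 - y^4/2 + 4*y^3/3 + 7*y^2/18 - 2*y/9


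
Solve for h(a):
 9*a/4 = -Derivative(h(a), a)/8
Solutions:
 h(a) = C1 - 9*a^2


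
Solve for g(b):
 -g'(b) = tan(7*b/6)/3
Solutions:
 g(b) = C1 + 2*log(cos(7*b/6))/7


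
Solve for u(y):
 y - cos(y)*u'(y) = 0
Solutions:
 u(y) = C1 + Integral(y/cos(y), y)


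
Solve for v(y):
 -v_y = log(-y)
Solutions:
 v(y) = C1 - y*log(-y) + y


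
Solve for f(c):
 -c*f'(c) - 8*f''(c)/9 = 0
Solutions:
 f(c) = C1 + C2*erf(3*c/4)


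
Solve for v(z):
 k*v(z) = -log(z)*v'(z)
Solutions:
 v(z) = C1*exp(-k*li(z))


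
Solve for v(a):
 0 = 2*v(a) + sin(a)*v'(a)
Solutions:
 v(a) = C1*(cos(a) + 1)/(cos(a) - 1)


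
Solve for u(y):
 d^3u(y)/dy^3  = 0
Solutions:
 u(y) = C1 + C2*y + C3*y^2


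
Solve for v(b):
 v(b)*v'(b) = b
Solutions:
 v(b) = -sqrt(C1 + b^2)
 v(b) = sqrt(C1 + b^2)


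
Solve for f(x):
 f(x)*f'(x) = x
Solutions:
 f(x) = -sqrt(C1 + x^2)
 f(x) = sqrt(C1 + x^2)


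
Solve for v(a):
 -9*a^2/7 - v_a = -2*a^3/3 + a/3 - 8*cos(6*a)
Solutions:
 v(a) = C1 + a^4/6 - 3*a^3/7 - a^2/6 + 4*sin(6*a)/3


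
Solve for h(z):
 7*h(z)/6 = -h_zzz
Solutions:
 h(z) = C3*exp(-6^(2/3)*7^(1/3)*z/6) + (C1*sin(2^(2/3)*3^(1/6)*7^(1/3)*z/4) + C2*cos(2^(2/3)*3^(1/6)*7^(1/3)*z/4))*exp(6^(2/3)*7^(1/3)*z/12)


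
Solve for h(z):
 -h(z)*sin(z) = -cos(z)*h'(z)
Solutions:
 h(z) = C1/cos(z)


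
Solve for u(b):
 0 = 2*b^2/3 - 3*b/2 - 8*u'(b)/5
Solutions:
 u(b) = C1 + 5*b^3/36 - 15*b^2/32


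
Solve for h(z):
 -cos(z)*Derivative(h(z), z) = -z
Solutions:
 h(z) = C1 + Integral(z/cos(z), z)


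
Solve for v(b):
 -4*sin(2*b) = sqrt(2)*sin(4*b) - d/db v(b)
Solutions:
 v(b) = C1 - 2*cos(2*b) - sqrt(2)*cos(4*b)/4


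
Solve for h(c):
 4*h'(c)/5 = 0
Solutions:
 h(c) = C1


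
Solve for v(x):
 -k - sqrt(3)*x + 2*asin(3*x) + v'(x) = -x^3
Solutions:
 v(x) = C1 + k*x - x^4/4 + sqrt(3)*x^2/2 - 2*x*asin(3*x) - 2*sqrt(1 - 9*x^2)/3


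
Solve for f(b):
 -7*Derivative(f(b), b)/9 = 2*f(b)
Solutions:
 f(b) = C1*exp(-18*b/7)


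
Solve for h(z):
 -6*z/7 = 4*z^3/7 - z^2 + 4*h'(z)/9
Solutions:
 h(z) = C1 - 9*z^4/28 + 3*z^3/4 - 27*z^2/28


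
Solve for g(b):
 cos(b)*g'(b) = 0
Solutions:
 g(b) = C1


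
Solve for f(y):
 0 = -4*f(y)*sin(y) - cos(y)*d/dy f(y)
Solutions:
 f(y) = C1*cos(y)^4


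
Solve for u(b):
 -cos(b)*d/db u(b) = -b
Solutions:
 u(b) = C1 + Integral(b/cos(b), b)


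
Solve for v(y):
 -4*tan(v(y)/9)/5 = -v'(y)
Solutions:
 v(y) = -9*asin(C1*exp(4*y/45)) + 9*pi
 v(y) = 9*asin(C1*exp(4*y/45))


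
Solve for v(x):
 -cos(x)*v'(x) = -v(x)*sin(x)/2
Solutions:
 v(x) = C1/sqrt(cos(x))


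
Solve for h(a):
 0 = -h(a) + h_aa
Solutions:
 h(a) = C1*exp(-a) + C2*exp(a)


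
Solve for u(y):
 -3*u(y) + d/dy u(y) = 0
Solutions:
 u(y) = C1*exp(3*y)


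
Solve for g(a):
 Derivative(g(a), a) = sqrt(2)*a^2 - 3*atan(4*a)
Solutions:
 g(a) = C1 + sqrt(2)*a^3/3 - 3*a*atan(4*a) + 3*log(16*a^2 + 1)/8
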